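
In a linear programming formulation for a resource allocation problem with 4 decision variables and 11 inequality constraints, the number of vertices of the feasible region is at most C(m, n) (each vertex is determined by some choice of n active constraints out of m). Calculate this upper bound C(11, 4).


Each vertex corresponds to some choice of n active constraints out of m, so the number of vertices is at most C(m, n) = m! / (n!(m-n)!).
m = 11, n = 4
Numerator: 11 * 10 * 9 * 8
Denominator: 4! = 24
C(11, 4) = 330


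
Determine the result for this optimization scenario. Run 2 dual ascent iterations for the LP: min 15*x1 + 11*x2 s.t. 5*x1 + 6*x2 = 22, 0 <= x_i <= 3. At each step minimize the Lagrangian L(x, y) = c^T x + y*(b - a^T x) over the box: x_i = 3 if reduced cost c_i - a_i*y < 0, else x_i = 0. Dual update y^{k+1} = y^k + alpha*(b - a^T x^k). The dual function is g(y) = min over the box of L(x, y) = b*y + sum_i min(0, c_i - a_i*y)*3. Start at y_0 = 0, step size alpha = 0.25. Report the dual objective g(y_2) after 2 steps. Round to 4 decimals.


Dual ascent for LP: min 15*x1 + 11*x2, 5*x1 + 6*x2 = 22, 0 <= x_i <= 3
Step 1: y^k = 0.0, reduced costs: (15.0, 11.0)
  x^k = (0.0, 0.0), subgradient = b - a^T x = 22.0
  y^{k+1} = 0.0 + 0.25*22.0 = 5.5
Step 2: y^k = 5.5, reduced costs: (-12.5, -22.0)
  x^k = (3.0, 3.0), subgradient = b - a^T x = -11.0
  y^{k+1} = 5.5 + 0.25*-11.0 = 2.75
Dual objective at y_2 = 2.75: reduced costs (1.25, -5.5), box minimizer x = (0.0, 3.0)
g(y_2) = b*y + (c1 - a1*y)*x1 + (c2 - a2*y)*x2 = 22*2.75 + 1.25*0.0 + (-5.5)*3.0 = 60.5 + 0.0 - 16.5 = 44.0


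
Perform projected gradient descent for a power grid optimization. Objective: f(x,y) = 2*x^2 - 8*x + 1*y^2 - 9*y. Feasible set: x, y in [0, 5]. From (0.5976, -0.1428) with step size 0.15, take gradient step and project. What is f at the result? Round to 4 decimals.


Step 1: Compute gradient at (0.5976, -0.1428).
grad_x = 2*2*0.5976 - 8 = -5.6096
grad_y = 2*1*-0.1428 - 9 = -9.2856
Step 2: Gradient step.
x_raw = 0.5976 - 0.15*-5.6096 = 1.439
y_raw = -0.1428 - 0.15*-9.2856 = 1.25
Step 3: Project onto [0, 5].
x_proj = clip(1.439) = 1.439
y_proj = clip(1.25) = 1.25
Step 4: Evaluate f.
f(1.439, 1.25) = -17.0584


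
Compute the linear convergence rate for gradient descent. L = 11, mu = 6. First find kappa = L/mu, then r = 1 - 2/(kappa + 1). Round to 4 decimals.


Step 1: Compute the condition number.
kappa = L/mu = 11/6 = 1.8333
Step 2: Compute the convergence rate.
r = 1 - 2/(kappa + 1) = 1 - 2*mu/(L + mu) = (L - mu)/(L + mu) = 5/17 = 0.2941


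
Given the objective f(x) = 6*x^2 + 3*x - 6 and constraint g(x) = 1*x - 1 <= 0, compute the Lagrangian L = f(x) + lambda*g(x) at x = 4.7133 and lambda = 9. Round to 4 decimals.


Step 1: Evaluate f(x).
f(4.7133) = 6*4.7133^2 + 3*4.7133 - 6 = 141.4311
Step 2: Evaluate g(x).
g(4.7133) = 1*4.7133 - 1 = 3.7133
Step 3: Compute Lagrangian.
L = 141.4311 + 9*3.7133 = 174.8508


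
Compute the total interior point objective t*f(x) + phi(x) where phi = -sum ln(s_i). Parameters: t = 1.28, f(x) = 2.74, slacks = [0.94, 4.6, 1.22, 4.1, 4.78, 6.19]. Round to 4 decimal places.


Step 1: Compute log-barrier.
ln values: [-0.0619, 1.5261, 0.1989, 1.411, 1.5644, 1.8229]
phi = -(-0.0619 + 1.5261 + 0.1989 + 1.411 + 1.5644 + 1.8229) = -6.4614
Step 2: Compute augmented objective.
t*f(x) = 1.28*2.74 = 3.5072
Total = 3.5072 - 6.4614 = -2.9542


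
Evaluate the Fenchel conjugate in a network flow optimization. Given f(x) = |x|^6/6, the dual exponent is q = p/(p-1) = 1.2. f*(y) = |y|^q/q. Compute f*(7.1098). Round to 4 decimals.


The conjugate exponent q satisfies 1/p + 1/q = 1.
p = 6, so q = 6/(6 - 1) = 1.2
|y|^q = 7.1098^1.2 = 10.5252
f*(7.1098) = 10.5252 / 1.2 = 8.771


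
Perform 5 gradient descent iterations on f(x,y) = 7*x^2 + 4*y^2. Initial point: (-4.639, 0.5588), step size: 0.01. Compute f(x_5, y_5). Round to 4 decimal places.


Gradient descent on f(x,y) = 7*x^2 + 4*y^2.
Starting point: (-4.639, 0.5588), alpha = 0.01
Step 1: grad_x = 2*7*-4.639 = -64.946, grad_y = 2*4*0.5588 = 4.4704
  x_1 = -4.639 - 0.01*-64.946 = -3.9895
  y_1 = 0.5588 - 0.01*4.4704 = 0.5141
Step 2: grad_x = 2*7*-3.9895 = -55.8536, grad_y = 2*4*0.5141 = 4.1128
  x_2 = -3.9895 - 0.01*-55.8536 = -3.431
  y_2 = 0.5141 - 0.01*4.1128 = 0.473
Step 3: grad_x = 2*7*-3.431 = -48.0341, grad_y = 2*4*0.473 = 3.7837
  x_3 = -3.431 - 0.01*-48.0341 = -2.9507
  y_3 = 0.473 - 0.01*3.7837 = 0.4351
Step 4: grad_x = 2*7*-2.9507 = -41.3093, grad_y = 2*4*0.4351 = 3.481
  x_4 = -2.9507 - 0.01*-41.3093 = -2.5376
  y_4 = 0.4351 - 0.01*3.481 = 0.4003
Step 5: grad_x = 2*7*-2.5376 = -35.526, grad_y = 2*4*0.4003 = 3.2026
  x_5 = -2.5376 - 0.01*-35.526 = -2.1823
  y_5 = 0.4003 - 0.01*3.2026 = 0.3683
f(-2.1823, 0.3683) = 7*(-2.1823)^2 + 4*0.3683^2 = 33.8799


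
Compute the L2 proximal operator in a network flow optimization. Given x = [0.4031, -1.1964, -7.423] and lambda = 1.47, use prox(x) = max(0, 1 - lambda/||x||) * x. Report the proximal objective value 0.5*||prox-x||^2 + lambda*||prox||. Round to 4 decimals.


Step 1: Compute ||x||.
||x|| = 7.5296
Step 2: Compute scaling factor.
scale = max(0, 1 - 1.47/7.5296) = 0.8048
Step 3: prox(x) = [0.3244, -0.9628, -5.9738]
||prox(x)|| = 6.0596
Step 4: Proximal objective.
0.5*||prox-x||^2 = 1.0805
lambda*||prox|| = 8.9076
Total = 9.9881


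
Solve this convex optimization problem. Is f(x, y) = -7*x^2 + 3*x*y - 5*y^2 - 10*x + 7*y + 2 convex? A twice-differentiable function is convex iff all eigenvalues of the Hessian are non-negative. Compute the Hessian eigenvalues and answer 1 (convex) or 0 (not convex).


The Hessian of f(x,y) = -7*x^2 + 3*x*y - 5*y^2 - 10*x + 7*y + 2 is:
H = [[-14, 3], [3, -10]]
Trace = -14 - 10 = -24
Determinant = -14*-10 - (3)^2 = 131
Discriminant = (-24)^2 - 4*131 = 52.0
Eigenvalues: lambda_1 = -15.6056, lambda_2 = -8.3944
The function is not convex.

0


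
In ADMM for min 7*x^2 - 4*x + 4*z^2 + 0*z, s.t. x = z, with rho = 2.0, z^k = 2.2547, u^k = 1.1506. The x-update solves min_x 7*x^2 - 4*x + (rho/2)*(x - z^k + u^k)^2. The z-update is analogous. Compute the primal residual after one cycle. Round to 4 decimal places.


ADMM iteration with rho = 2.0, z^k = 2.2547, u^k = 1.1506
Step 1: x-update.
Minimize 7*x^2 - 4*x + (2.0/2)*(x - 2.2547 + 1.1506)^2
FOC: (2*7 + 2.0)*x = 4 + 2.0*(2.2547 - 1.1506)
x^{k+1} = 0.388
Step 2: z-update.
Minimize 4*z^2 + 0*z + (2.0/2)*(0.388 - z + 1.1506)^2
FOC: (2*4 + 2.0)*z = 0 + 2.0*(0.388 + 1.1506)
z^{k+1} = 0.3077
Step 3: u-update.
u^{k+1} = 1.1506 + 0.388 - 0.3077 = 1.2309
Step 4: Primal residual = |0.388 - 0.3077| = 0.0803


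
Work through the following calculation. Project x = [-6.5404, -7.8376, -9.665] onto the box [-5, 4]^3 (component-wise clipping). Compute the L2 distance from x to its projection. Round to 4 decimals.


Project each component onto [-5, 4].
clip(-6.5404) = -5.0, clip(-7.8376) = -5.0, clip(-9.665) = -5.0
Projection = [-5.0, -5.0, -5.0]
Squared diffs: [2.3728, 8.052, 21.7622]
Distance = sqrt(32.187) = 5.6734


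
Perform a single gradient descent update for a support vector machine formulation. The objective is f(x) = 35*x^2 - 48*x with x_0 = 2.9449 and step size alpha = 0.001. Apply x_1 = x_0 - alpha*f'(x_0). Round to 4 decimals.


We compute the gradient at x_0 and apply the update.
f'(x) = 70*x - 48
f'(2.9449) = 70*2.9449 - 48 = 158.143
x_1 = 2.9449 - 0.001*158.143 = 2.7868


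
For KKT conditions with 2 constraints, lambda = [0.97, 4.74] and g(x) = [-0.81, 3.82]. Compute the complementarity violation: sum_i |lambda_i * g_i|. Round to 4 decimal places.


KKT complementary slackness check:
lambda_1 * g_1 = 0.97 * -0.81 = -0.7857
lambda_2 * g_2 = 4.74 * 3.82 = 18.1068
Total violation = 0.7857 + 18.1068 = 18.8925


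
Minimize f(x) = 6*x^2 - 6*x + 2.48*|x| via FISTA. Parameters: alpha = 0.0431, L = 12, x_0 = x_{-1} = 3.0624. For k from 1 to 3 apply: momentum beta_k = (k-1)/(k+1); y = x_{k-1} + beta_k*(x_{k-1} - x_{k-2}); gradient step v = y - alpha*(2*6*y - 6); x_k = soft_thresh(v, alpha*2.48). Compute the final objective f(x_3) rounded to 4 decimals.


FISTA on f(x) = 6*x^2 - 6*x + 2.48*|x|
L = 12, alpha = 0.0431
Iteration 1: beta = 0.0, y = 3.0624 + 0.0*(3.0624 - 3.0624) = 3.0624
  grad(y) = 30.7488, v = y - alpha*grad = 1.7371
  prox(v) = soft_thresh(1.7371, 0.1069) = 1.6302
Iteration 2: beta = 0.3333, y = 1.6302 + 0.3333*(1.6302 - 3.0624) = 1.1529
  grad(y) = 7.8342, v = y - alpha*grad = 0.8152
  prox(v) = soft_thresh(0.8152, 0.1069) = 0.7083
Iteration 3: beta = 0.5, y = 0.7083 + 0.5*(0.7083 - 1.6302) = 0.2473
  grad(y) = -3.0319, v = y - alpha*grad = 0.378
  prox(v) = soft_thresh(0.378, 0.1069) = 0.2711
f(x_3) = 6*0.2711^2 - 6*0.2711 + 2.48*|0.2711| = -0.5133


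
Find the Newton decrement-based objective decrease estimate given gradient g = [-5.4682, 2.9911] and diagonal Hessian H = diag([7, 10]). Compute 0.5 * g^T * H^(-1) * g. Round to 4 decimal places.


Step 1: H is diagonal, so H^(-1) * g = [-0.7812, 0.2991].
Step 2: g^T H^(-1) g = sum_i g_i^2 / H_ii
  = (-5.4682)^2/7 + (2.9911)^2/10
  = 4.2716 + 0.8947 = 5.1663
Step 3: Objective decrease = 0.5 * g^T H^(-1) g = 2.5831


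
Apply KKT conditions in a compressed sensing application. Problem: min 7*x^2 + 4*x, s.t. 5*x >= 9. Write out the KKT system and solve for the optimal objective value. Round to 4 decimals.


Step 1: Try lambda = 0 (constraint inactive).
x_unc = -4/(2*7) = -0.2857
Check: 5*-0.2857 = -1.4285 < 9 -- violated!
Step 2: Constraint must be active: 5*x = 9
x* = 9/5 = 1.8
lambda = (2*7*1.8 + 4)/5 = 5.84
Step 3: Compute optimal value.
f(x*) = 7*1.8^2 + 4*1.8 = 29.88


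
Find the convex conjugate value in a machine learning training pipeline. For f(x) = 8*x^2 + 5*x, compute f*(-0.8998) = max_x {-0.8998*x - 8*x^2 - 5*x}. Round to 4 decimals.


f*(y) = sup_x {y*x - a*x^2 - b*x} = sup_x {(y-b)*x - a*x^2}
FOC: (y - b) - 2a*x = 0 => x* = (y - b)/(2a)
x* = (-0.8998 - 5)/(2*8) = -0.3687
f*(-0.8998) = (y-b)^2/(4a) = (-0.8998 - 5)^2/(4*8)
= 34.8076/32 = 1.0877


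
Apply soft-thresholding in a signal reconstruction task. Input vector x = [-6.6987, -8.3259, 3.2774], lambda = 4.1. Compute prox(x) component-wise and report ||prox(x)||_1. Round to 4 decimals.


Soft-thresholding with lambda = 4.1:
prox(-6.6987) = sign(-6.6987)*max(|-6.6987| - 4.1, 0) = -2.5987
prox(-8.3259) = sign(-8.3259)*max(|-8.3259| - 4.1, 0) = -4.2259
prox(3.2774) = sign(3.2774)*max(|3.2774| - 4.1, 0) = 0.0
prox(x) = [-2.5987, -4.2259, 0.0]
||prox(x)||_1 = 2.5987 + 4.2259 + 0.0 = 6.8246


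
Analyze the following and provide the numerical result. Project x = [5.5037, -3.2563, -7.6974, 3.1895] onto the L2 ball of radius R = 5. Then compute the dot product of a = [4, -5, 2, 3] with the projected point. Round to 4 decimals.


Step 1: Compute ||x|| (intermediates to 6 decimals).
||x|| = sqrt(5.5037^2 + (-3.2563)^2 + (-7.6974)^2 + 3.1895^2) = 10.503194
Step 2: Project.
Since ||x|| > R, scale = R/||x|| = 5/10.503194 = 0.476046, proj(x) = scale * x
proj(x) = [2.620014, -1.550149, -3.664316, 1.518349]
Step 3: Dot product.
a^T * proj(x) = 4*2.620014 - 5*(-1.550149) + 2*(-3.664316) + 3*1.518349 = 15.4572


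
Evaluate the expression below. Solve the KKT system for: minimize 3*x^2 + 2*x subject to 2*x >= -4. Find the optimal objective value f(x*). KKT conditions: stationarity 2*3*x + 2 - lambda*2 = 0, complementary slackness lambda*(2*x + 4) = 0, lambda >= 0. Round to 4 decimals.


Step 1: Try lambda = 0 (constraint inactive).
Stationarity: 2*3*x + 2 = 0
x* = -2/(2*3) = -1/3 = -0.3333 (rounded; the exact value -1/3 is used below)
Check constraint: 2*-0.3333 = -0.6666 >= -4 -- satisfied.
Step 2: Compute optimal value.
f(x*) = 3*(-1/3)^2 + 2*(-1/3) = -0.3333


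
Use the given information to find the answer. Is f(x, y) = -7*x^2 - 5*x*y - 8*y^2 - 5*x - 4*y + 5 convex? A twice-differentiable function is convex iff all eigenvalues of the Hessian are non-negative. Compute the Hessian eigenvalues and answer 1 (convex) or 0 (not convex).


The Hessian of f(x,y) = -7*x^2 - 5*x*y - 8*y^2 - 5*x - 4*y + 5 is:
H = [[-14, -5], [-5, -16]]
Trace = -14 - 16 = -30
Determinant = -14*-16 - (-5)^2 = 199
Discriminant = (-30)^2 - 4*199 = 104.0
Eigenvalues: lambda_1 = -20.099, lambda_2 = -9.901
The function is not convex.

0


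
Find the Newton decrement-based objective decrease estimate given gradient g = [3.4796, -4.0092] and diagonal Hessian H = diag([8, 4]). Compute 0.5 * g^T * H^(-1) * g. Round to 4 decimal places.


Step 1: H is diagonal, so H^(-1) * g = [0.435, -1.0023].
Step 2: g^T H^(-1) g = sum_i g_i^2 / H_ii
  = (3.4796)^2/8 + (-4.0092)^2/4
  = 1.5135 + 4.0184 = 5.5319
Step 3: Objective decrease = 0.5 * g^T H^(-1) g = 2.7659


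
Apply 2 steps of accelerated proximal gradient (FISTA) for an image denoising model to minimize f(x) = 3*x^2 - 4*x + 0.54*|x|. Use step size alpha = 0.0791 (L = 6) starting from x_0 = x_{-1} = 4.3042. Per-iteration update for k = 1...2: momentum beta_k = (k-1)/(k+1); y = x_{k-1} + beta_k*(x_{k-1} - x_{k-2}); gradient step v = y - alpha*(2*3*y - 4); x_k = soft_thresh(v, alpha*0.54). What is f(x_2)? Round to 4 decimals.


FISTA on f(x) = 3*x^2 - 4*x + 0.54*|x|
L = 6, alpha = 0.0791
Iteration 1: beta = 0.0, y = 4.3042 + 0.0*(4.3042 - 4.3042) = 4.3042
  grad(y) = 21.8252, v = y - alpha*grad = 2.5778
  prox(v) = soft_thresh(2.5778, 0.0427) = 2.5351
Iteration 2: beta = 0.3333, y = 2.5351 + 0.3333*(2.5351 - 4.3042) = 1.9454
  grad(y) = 7.6725, v = y - alpha*grad = 1.3385
  prox(v) = soft_thresh(1.3385, 0.0427) = 1.2958
f(x_2) = 3*1.2958^2 - 4*1.2958 + 0.54*|1.2958| = 0.5539


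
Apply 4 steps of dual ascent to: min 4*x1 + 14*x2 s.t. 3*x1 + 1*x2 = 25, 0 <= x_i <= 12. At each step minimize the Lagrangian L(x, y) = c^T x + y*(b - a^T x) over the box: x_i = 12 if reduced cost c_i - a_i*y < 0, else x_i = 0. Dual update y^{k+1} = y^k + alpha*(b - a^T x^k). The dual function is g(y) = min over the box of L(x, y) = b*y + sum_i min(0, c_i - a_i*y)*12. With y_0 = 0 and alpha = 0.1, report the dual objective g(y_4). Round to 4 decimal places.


Dual ascent for LP: min 4*x1 + 14*x2, 3*x1 + 1*x2 = 25, 0 <= x_i <= 12
Step 1: y^k = 0.0, reduced costs: (4.0, 14.0)
  x^k = (0.0, 0.0), subgradient = b - a^T x = 25.0
  y^{k+1} = 0.0 + 0.1*25.0 = 2.5
Step 2: y^k = 2.5, reduced costs: (-3.5, 11.5)
  x^k = (12.0, 0.0), subgradient = b - a^T x = -11.0
  y^{k+1} = 2.5 + 0.1*-11.0 = 1.4
Step 3: y^k = 1.4, reduced costs: (-0.2, 12.6)
  x^k = (12.0, 0.0), subgradient = b - a^T x = -11.0
  y^{k+1} = 1.4 + 0.1*-11.0 = 0.3
Step 4: y^k = 0.3, reduced costs: (3.1, 13.7)
  x^k = (0.0, 0.0), subgradient = b - a^T x = 25.0
  y^{k+1} = 0.3 + 0.1*25.0 = 2.8
Dual objective at y_4 = 2.8: reduced costs (-4.4, 11.2), box minimizer x = (12.0, 0.0)
g(y_4) = b*y + (c1 - a1*y)*x1 + (c2 - a2*y)*x2 = 25*2.8 + (-4.4)*12.0 + 11.2*0.0 = 70.0 - 52.8 + 0.0 = 17.2


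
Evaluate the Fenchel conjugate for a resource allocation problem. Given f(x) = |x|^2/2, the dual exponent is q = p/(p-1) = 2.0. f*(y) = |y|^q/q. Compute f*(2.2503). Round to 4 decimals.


The conjugate exponent q satisfies 1/p + 1/q = 1.
p = 2, so q = 2/(2 - 1) = 2.0
|y|^q = 2.2503^2.0 = 5.0639
f*(2.2503) = 5.0639 / 2.0 = 2.5319


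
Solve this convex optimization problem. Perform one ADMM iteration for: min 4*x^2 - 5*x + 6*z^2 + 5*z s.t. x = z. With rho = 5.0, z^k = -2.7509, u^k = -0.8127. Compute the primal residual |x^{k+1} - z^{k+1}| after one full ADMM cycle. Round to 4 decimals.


ADMM iteration with rho = 5.0, z^k = -2.7509, u^k = -0.8127
Step 1: x-update.
Minimize 4*x^2 - 5*x + (5.0/2)*(x + 2.7509 - 0.8127)^2
FOC: (2*4 + 5.0)*x = 5 + 5.0*(-2.7509 + 0.8127)
x^{k+1} = -0.3608
Step 2: z-update.
Minimize 6*z^2 + 5*z + (5.0/2)*(-0.3608 - z - 0.8127)^2
FOC: (2*6 + 5.0)*z = -5 + 5.0*(-0.3608 - 0.8127)
z^{k+1} = -0.6393
Step 3: u-update.
u^{k+1} = -0.8127 - 0.3608 + 0.6393 = -0.5343
Step 4: Primal residual = |-0.3608 + 0.6393| = 0.2784


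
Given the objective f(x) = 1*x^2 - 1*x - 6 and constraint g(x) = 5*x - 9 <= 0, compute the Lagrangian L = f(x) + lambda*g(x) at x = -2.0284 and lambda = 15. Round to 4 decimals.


Step 1: Evaluate f(x).
f(-2.0284) = 1*(-2.0284)^2 - 1*(-2.0284) - 6 = 0.1428
Step 2: Evaluate g(x).
g(-2.0284) = 5*-2.0284 - 9 = -19.142
Step 3: Compute Lagrangian.
L = 0.1428 + 15*-19.142 = -286.9872


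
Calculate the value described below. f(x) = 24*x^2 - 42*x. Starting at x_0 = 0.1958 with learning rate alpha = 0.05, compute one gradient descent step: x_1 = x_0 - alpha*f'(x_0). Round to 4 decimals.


We compute the gradient at x_0 and apply the update.
f'(x) = 48*x - 42
f'(0.1958) = 48*0.1958 - 42 = -32.6016
x_1 = 0.1958 - 0.05*-32.6016 = 1.8259


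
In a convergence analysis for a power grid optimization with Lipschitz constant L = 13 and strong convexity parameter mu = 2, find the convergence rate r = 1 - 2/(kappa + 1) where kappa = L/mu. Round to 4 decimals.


Step 1: Compute the condition number.
kappa = L/mu = 13/2 = 6.5
Step 2: Compute the convergence rate.
r = 1 - 2/(kappa + 1) = 1 - 2*mu/(L + mu) = (L - mu)/(L + mu) = 11/15 = 0.7333


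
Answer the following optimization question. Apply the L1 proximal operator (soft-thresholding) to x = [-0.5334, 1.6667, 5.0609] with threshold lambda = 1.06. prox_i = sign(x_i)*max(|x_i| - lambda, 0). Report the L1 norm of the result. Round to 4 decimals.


Soft-thresholding with lambda = 1.06:
prox(-0.5334) = sign(-0.5334)*max(|-0.5334| - 1.06, 0) = 0.0
prox(1.6667) = sign(1.6667)*max(|1.6667| - 1.06, 0) = 0.6067
prox(5.0609) = sign(5.0609)*max(|5.0609| - 1.06, 0) = 4.0009
prox(x) = [0.0, 0.6067, 4.0009]
||prox(x)||_1 = 0.0 + 0.6067 + 4.0009 = 4.6076


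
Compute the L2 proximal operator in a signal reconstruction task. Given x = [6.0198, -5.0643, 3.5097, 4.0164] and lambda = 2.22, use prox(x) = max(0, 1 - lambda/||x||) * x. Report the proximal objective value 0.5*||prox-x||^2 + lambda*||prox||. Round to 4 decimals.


Step 1: Compute ||x||.
||x|| = 9.5045
Step 2: Compute scaling factor.
scale = max(0, 1 - 2.22/9.5045) = 0.7664
Step 3: prox(x) = [4.6137, -3.8814, 2.6899, 3.0783]
||prox(x)|| = 7.2845
Step 4: Proximal objective.
0.5*||prox-x||^2 = 2.4642
lambda*||prox|| = 16.1716
Total = 18.6357


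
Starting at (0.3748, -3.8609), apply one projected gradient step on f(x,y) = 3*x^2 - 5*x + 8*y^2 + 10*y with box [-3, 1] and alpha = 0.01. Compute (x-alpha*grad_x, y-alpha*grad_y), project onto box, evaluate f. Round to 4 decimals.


Step 1: Compute gradient at (0.3748, -3.8609).
grad_x = 2*3*0.3748 - 5 = -2.7512
grad_y = 2*8*-3.8609 + 10 = -51.7744
Step 2: Gradient step.
x_raw = 0.3748 - 0.01*-2.7512 = 0.4023
y_raw = -3.8609 - 0.01*-51.7744 = -3.3432
Step 3: Project onto [-3, 1].
x_proj = clip(0.4023) = 0.4023
y_proj = clip(-3.3432) = -3.0
Step 4: Evaluate f.
f(0.4023, -3.0) = 40.474


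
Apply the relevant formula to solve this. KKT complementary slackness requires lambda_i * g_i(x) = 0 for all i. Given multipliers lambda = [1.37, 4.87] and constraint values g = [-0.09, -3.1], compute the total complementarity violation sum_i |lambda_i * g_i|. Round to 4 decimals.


KKT complementary slackness check:
lambda_1 * g_1 = 1.37 * -0.09 = -0.1233
lambda_2 * g_2 = 4.87 * -3.1 = -15.097
Total violation = 0.1233 + 15.097 = 15.2203


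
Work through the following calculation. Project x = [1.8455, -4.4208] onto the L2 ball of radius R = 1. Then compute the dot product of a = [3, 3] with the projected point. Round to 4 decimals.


Step 1: Compute ||x|| (intermediates to 6 decimals).
||x|| = sqrt(1.8455^2 + (-4.4208)^2) = 4.790547
Step 2: Project.
Since ||x|| > R, scale = R/||x|| = 1/4.790547 = 0.208744, proj(x) = scale * x
proj(x) = [0.385237, -0.922815]
Step 3: Dot product.
a^T * proj(x) = 3*0.385237 + 3*(-0.922815) = -1.6127


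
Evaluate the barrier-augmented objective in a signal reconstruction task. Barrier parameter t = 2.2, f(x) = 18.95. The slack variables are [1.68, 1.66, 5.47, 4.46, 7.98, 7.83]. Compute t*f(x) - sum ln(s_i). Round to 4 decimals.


Step 1: Compute log-barrier.
ln values: [0.5188, 0.5068, 1.6993, 1.4951, 2.0769, 2.058]
phi = -(0.5188 + 0.5068 + 1.6993 + 1.4951 + 2.0769 + 2.058) = -8.3549
Step 2: Compute augmented objective.
t*f(x) = 2.2*18.95 = 41.69
Total = 41.69 - 8.3549 = 33.3351


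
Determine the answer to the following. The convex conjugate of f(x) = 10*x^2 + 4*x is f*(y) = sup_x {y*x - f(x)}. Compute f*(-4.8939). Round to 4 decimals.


f*(y) = sup_x {y*x - a*x^2 - b*x} = sup_x {(y-b)*x - a*x^2}
FOC: (y - b) - 2a*x = 0 => x* = (y - b)/(2a)
x* = (-4.8939 - 4)/(2*10) = -0.4447
f*(-4.8939) = (y-b)^2/(4a) = (-4.8939 - 4)^2/(4*10)
= 79.1015/40 = 1.9775


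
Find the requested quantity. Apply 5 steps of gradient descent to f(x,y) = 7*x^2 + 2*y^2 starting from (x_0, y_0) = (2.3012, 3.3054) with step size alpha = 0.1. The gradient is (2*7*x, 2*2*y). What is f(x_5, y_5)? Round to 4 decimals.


Gradient descent on f(x,y) = 7*x^2 + 2*y^2.
Starting point: (2.3012, 3.3054), alpha = 0.1
Step 1: grad_x = 2*7*2.3012 = 32.2168, grad_y = 2*2*3.3054 = 13.2216
  x_1 = 2.3012 - 0.1*32.2168 = -0.9205
  y_1 = 3.3054 - 0.1*13.2216 = 1.9832
Step 2: grad_x = 2*7*-0.9205 = -12.8867, grad_y = 2*2*1.9832 = 7.933
  x_2 = -0.9205 - 0.1*-12.8867 = 0.3682
  y_2 = 1.9832 - 0.1*7.933 = 1.1899
Step 3: grad_x = 2*7*0.3682 = 5.1547, grad_y = 2*2*1.1899 = 4.7598
  x_3 = 0.3682 - 0.1*5.1547 = -0.1473
  y_3 = 1.1899 - 0.1*4.7598 = 0.714
Step 4: grad_x = 2*7*-0.1473 = -2.0619, grad_y = 2*2*0.714 = 2.8559
  x_4 = -0.1473 - 0.1*-2.0619 = 0.0589
  y_4 = 0.714 - 0.1*2.8559 = 0.4284
Step 5: grad_x = 2*7*0.0589 = 0.8248, grad_y = 2*2*0.4284 = 1.7135
  x_5 = 0.0589 - 0.1*0.8248 = -0.0236
  y_5 = 0.4284 - 0.1*1.7135 = 0.257
f(-0.0236, 0.257) = 7*(-0.0236)^2 + 2*0.257^2 = 0.136


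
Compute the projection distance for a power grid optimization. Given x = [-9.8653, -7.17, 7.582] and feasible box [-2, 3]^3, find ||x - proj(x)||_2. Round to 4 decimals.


Project each component onto [-2, 3].
clip(-9.8653) = -2.0, clip(-7.17) = -2.0, clip(7.582) = 3.0
Projection = [-2.0, -2.0, 3.0]
Squared diffs: [61.8629, 26.7289, 20.9947]
Distance = sqrt(109.5865) = 10.4684


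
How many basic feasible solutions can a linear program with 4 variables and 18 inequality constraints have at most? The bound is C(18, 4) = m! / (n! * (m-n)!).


Each vertex corresponds to some choice of n active constraints out of m, so the number of vertices is at most C(m, n) = m! / (n!(m-n)!).
m = 18, n = 4
Numerator: 18 * 17 * 16 * 15
Denominator: 4! = 24
C(18, 4) = 3060


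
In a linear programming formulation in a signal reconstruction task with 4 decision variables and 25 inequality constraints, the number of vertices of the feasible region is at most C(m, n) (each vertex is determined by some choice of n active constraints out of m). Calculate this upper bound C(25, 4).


Each vertex corresponds to some choice of n active constraints out of m, so the number of vertices is at most C(m, n) = m! / (n!(m-n)!).
m = 25, n = 4
Numerator: 25 * 24 * 23 * 22
Denominator: 4! = 24
C(25, 4) = 12650


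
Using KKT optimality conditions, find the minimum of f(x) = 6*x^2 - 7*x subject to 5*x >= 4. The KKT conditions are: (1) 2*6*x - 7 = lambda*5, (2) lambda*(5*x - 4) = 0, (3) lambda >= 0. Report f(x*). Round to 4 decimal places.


Step 1: Try lambda = 0 (constraint inactive).
x_unc = 7/(2*6) = 0.5833
Check: 5*0.5833 = 2.9165 < 4 -- violated!
Step 2: Constraint must be active: 5*x = 4
x* = 4/5 = 0.8
lambda = (2*6*0.8 - 7)/5 = 0.52
Step 3: Compute optimal value.
f(x*) = 6*0.8^2 - 7*0.8 = -1.76


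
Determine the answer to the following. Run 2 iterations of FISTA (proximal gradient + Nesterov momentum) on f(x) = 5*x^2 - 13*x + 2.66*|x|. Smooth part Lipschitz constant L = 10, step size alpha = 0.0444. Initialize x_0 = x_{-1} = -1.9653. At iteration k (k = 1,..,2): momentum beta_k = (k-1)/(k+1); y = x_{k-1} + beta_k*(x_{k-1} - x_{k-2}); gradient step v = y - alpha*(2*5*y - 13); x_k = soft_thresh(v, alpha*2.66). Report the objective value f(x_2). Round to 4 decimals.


FISTA on f(x) = 5*x^2 - 13*x + 2.66*|x|
L = 10, alpha = 0.0444
Iteration 1: beta = 0.0, y = -1.9653 + 0.0*(-1.9653 + 1.9653) = -1.9653
  grad(y) = -32.653, v = y - alpha*grad = -0.5155
  prox(v) = soft_thresh(-0.5155, 0.1181) = -0.3974
Iteration 2: beta = 0.3333, y = -0.3974 + 0.3333*(-0.3974 + 1.9653) = 0.1252
  grad(y) = -11.7477, v = y - alpha*grad = 0.6468
  prox(v) = soft_thresh(0.6468, 0.1181) = 0.5287
f(x_2) = 5*0.5287^2 - 13*0.5287 + 2.66*|0.5287| = -4.0693


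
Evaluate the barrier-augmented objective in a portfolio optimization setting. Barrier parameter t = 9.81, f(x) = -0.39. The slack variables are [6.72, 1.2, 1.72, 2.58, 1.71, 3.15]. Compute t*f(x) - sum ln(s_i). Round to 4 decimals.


Step 1: Compute log-barrier.
ln values: [1.9051, 0.1823, 0.5423, 0.9478, 0.5365, 1.1474]
phi = -(1.9051 + 0.1823 + 0.5423 + 0.9478 + 0.5365 + 1.1474) = -5.2614
Step 2: Compute augmented objective.
t*f(x) = 9.81*-0.39 = -3.8259
Total = -3.8259 - 5.2614 = -9.0873


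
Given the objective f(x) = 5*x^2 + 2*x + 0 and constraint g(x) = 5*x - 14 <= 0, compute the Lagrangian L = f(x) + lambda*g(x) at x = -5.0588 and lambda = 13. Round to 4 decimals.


Step 1: Evaluate f(x).
f(-5.0588) = 5*(-5.0588)^2 + 2*(-5.0588) + 0 = 117.8397
Step 2: Evaluate g(x).
g(-5.0588) = 5*-5.0588 - 14 = -39.294
Step 3: Compute Lagrangian.
L = 117.8397 + 13*-39.294 = -392.9823


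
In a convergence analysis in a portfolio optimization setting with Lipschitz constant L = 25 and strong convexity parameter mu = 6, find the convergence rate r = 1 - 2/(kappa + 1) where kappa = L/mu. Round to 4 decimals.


Step 1: Compute the condition number.
kappa = L/mu = 25/6 = 4.1667
Step 2: Compute the convergence rate.
r = 1 - 2/(kappa + 1) = 1 - 2*mu/(L + mu) = (L - mu)/(L + mu) = 19/31 = 0.6129


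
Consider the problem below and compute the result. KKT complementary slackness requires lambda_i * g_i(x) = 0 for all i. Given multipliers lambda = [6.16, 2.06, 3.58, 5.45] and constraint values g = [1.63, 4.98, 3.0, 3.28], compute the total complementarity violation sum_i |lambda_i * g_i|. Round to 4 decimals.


KKT complementary slackness check:
lambda_1 * g_1 = 6.16 * 1.63 = 10.0408
lambda_2 * g_2 = 2.06 * 4.98 = 10.2588
lambda_3 * g_3 = 3.58 * 3.0 = 10.74
lambda_4 * g_4 = 5.45 * 3.28 = 17.876
Total violation = 10.0408 + 10.2588 + 10.74 + 17.876 = 48.9156


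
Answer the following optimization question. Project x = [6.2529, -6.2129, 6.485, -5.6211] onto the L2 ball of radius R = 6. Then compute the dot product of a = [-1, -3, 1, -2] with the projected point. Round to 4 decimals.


Step 1: Compute ||x|| (intermediates to 6 decimals).
||x|| = sqrt(6.2529^2 + (-6.2129)^2 + 6.485^2 + (-5.6211)^2) = 12.302474
Step 2: Project.
Since ||x|| > R, scale = R/||x|| = 6/12.302474 = 0.487707, proj(x) = scale * x
proj(x) = [3.049583, -3.030075, 3.16278, -2.74145]
Step 3: Dot product.
a^T * proj(x) = -1*3.049583 - 3*(-3.030075) + 1*3.16278 - 2*(-2.74145) = 14.6863


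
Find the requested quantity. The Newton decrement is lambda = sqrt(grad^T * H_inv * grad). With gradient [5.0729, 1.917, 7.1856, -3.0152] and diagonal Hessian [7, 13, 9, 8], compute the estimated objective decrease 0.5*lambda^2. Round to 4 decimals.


Step 1: H is diagonal, so H^(-1) * g = [0.7247, 0.1475, 0.7984, -0.3769].
Step 2: g^T H^(-1) g = sum_i g_i^2 / H_ii
  = (5.0729)^2/7 + (1.917)^2/13 + (7.1856)^2/9 + (-3.0152)^2/8
  = 3.6763 + 0.2827 + 5.737 + 1.1364 = 10.8324
Step 3: Objective decrease = 0.5 * g^T H^(-1) g = 5.4162


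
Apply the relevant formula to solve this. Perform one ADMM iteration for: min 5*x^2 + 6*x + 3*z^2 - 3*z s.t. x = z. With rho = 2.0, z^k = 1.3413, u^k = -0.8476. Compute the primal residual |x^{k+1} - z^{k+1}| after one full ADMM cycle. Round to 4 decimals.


ADMM iteration with rho = 2.0, z^k = 1.3413, u^k = -0.8476
Step 1: x-update.
Minimize 5*x^2 + 6*x + (2.0/2)*(x - 1.3413 - 0.8476)^2
FOC: (2*5 + 2.0)*x = -6 + 2.0*(1.3413 + 0.8476)
x^{k+1} = -0.1352
Step 2: z-update.
Minimize 3*z^2 - 3*z + (2.0/2)*(-0.1352 - z - 0.8476)^2
FOC: (2*3 + 2.0)*z = 3 + 2.0*(-0.1352 - 0.8476)
z^{k+1} = 0.1293
Step 3: u-update.
u^{k+1} = -0.8476 - 0.1352 - 0.1293 = -1.1121
Step 4: Primal residual = |-0.1352 - 0.1293| = 0.2645


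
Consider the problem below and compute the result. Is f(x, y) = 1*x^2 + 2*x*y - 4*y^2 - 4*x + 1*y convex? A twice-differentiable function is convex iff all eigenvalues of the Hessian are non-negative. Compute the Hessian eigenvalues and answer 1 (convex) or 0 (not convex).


The Hessian of f(x,y) = 1*x^2 + 2*x*y - 4*y^2 - 4*x + 1*y is:
H = [[2, 2], [2, -8]]
Trace = 2 - 8 = -6
Determinant = 2*-8 - (2)^2 = -20
Discriminant = (-6)^2 - 4*-20 = 116.0
Eigenvalues: lambda_1 = -8.3852, lambda_2 = 2.3852
The function is not convex.

0


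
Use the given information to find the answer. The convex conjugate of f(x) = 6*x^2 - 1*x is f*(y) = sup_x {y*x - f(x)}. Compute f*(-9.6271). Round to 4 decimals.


f*(y) = sup_x {y*x - a*x^2 - b*x} = sup_x {(y-b)*x - a*x^2}
FOC: (y - b) - 2a*x = 0 => x* = (y - b)/(2a)
x* = (-9.6271 + 1)/(2*6) = -0.7189
f*(-9.6271) = (y-b)^2/(4a) = (-9.6271 + 1)^2/(4*6)
= 74.4269/24 = 3.1011


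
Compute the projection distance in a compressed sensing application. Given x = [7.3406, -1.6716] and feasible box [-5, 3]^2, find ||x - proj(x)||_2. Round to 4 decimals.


Project each component onto [-5, 3].
clip(7.3406) = 3.0, clip(-1.6716) = -1.6716
Projection = [3.0, -1.6716]
Squared diffs: [18.8408, 0.0]
Distance = sqrt(18.8408) = 4.3406


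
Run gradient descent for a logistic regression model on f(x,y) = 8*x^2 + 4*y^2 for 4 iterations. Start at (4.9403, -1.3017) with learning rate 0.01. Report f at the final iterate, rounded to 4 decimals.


Gradient descent on f(x,y) = 8*x^2 + 4*y^2.
Starting point: (4.9403, -1.3017), alpha = 0.01
Step 1: grad_x = 2*8*4.9403 = 79.0448, grad_y = 2*4*-1.3017 = -10.4136
  x_1 = 4.9403 - 0.01*79.0448 = 4.1499
  y_1 = -1.3017 - 0.01*-10.4136 = -1.1976
Step 2: grad_x = 2*8*4.1499 = 66.3976, grad_y = 2*4*-1.1976 = -9.5805
  x_2 = 4.1499 - 0.01*66.3976 = 3.4859
  y_2 = -1.1976 - 0.01*-9.5805 = -1.1018
Step 3: grad_x = 2*8*3.4859 = 55.774, grad_y = 2*4*-1.1018 = -8.8141
  x_3 = 3.4859 - 0.01*55.774 = 2.9281
  y_3 = -1.1018 - 0.01*-8.8141 = -1.0136
Step 4: grad_x = 2*8*2.9281 = 46.8502, grad_y = 2*4*-1.0136 = -8.1089
  x_4 = 2.9281 - 0.01*46.8502 = 2.4596
  y_4 = -1.0136 - 0.01*-8.1089 = -0.9325
f(2.4596, -0.9325) = 8*2.4596^2 + 4*(-0.9325)^2 = 51.8768


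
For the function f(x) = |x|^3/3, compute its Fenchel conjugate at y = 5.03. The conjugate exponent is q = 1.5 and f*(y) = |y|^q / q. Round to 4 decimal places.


The conjugate exponent q satisfies 1/p + 1/q = 1.
p = 3, so q = 3/(3 - 1) = 1.5
|y|^q = 5.03^1.5 = 11.2811
f*(5.03) = 11.2811 / 1.5 = 7.5207


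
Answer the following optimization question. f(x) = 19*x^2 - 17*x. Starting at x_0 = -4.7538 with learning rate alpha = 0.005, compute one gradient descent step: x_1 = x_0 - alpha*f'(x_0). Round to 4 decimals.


We compute the gradient at x_0 and apply the update.
f'(x) = 38*x - 17
f'(-4.7538) = 38*-4.7538 - 17 = -197.6444
x_1 = -4.7538 - 0.005*-197.6444 = -3.7656


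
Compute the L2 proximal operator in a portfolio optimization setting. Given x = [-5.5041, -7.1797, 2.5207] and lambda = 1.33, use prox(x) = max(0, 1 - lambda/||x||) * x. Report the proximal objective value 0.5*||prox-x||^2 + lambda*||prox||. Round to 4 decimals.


Step 1: Compute ||x||.
||x|| = 9.3913
Step 2: Compute scaling factor.
scale = max(0, 1 - 1.33/9.3913) = 0.8584
Step 3: prox(x) = [-4.7246, -6.1629, 2.1637]
||prox(x)|| = 8.0613
Step 4: Proximal objective.
0.5*||prox-x||^2 = 0.8845
lambda*||prox|| = 10.7215
Total = 11.606


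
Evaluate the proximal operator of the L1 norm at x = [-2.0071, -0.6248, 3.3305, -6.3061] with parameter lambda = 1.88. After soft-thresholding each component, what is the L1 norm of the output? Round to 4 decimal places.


Soft-thresholding with lambda = 1.88:
prox(-2.0071) = sign(-2.0071)*max(|-2.0071| - 1.88, 0) = -0.1271
prox(-0.6248) = sign(-0.6248)*max(|-0.6248| - 1.88, 0) = 0.0
prox(3.3305) = sign(3.3305)*max(|3.3305| - 1.88, 0) = 1.4505
prox(-6.3061) = sign(-6.3061)*max(|-6.3061| - 1.88, 0) = -4.4261
prox(x) = [-0.1271, 0.0, 1.4505, -4.4261]
||prox(x)||_1 = 0.1271 + 0.0 + 1.4505 + 4.4261 = 6.0037


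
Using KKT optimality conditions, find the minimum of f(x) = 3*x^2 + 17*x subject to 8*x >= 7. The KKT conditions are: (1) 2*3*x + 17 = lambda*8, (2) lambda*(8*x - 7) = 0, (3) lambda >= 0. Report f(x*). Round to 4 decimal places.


Step 1: Try lambda = 0 (constraint inactive).
x_unc = -17/(2*3) = -2.8333
Check: 8*-2.8333 = -22.6664 < 7 -- violated!
Step 2: Constraint must be active: 8*x = 7
x* = 7/8 = 0.875
lambda = (2*3*0.875 + 17)/8 = 2.7813
Step 3: Compute optimal value.
f(x*) = 3*0.875^2 + 17*0.875 = 17.1719


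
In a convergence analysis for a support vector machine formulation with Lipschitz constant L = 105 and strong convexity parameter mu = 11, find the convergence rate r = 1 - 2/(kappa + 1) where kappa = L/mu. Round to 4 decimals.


Step 1: Compute the condition number.
kappa = L/mu = 105/11 = 9.5455
Step 2: Compute the convergence rate.
r = 1 - 2/(kappa + 1) = 1 - 2*mu/(L + mu) = (L - mu)/(L + mu) = 94/116 = 0.8103


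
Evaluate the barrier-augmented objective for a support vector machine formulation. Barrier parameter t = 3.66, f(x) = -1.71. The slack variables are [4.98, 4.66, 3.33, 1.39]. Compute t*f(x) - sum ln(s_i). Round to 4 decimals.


Step 1: Compute log-barrier.
ln values: [1.6054, 1.539, 1.203, 0.3293]
phi = -(1.6054 + 1.539 + 1.203 + 0.3293) = -4.6767
Step 2: Compute augmented objective.
t*f(x) = 3.66*-1.71 = -6.2586
Total = -6.2586 - 4.6767 = -10.9353


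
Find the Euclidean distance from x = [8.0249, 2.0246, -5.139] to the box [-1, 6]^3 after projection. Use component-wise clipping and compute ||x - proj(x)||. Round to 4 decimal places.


Project each component onto [-1, 6].
clip(8.0249) = 6.0, clip(2.0246) = 2.0246, clip(-5.139) = -1.0
Projection = [6.0, 2.0246, -1.0]
Squared diffs: [4.1002, 0.0, 17.1313]
Distance = sqrt(21.2315) = 4.6078


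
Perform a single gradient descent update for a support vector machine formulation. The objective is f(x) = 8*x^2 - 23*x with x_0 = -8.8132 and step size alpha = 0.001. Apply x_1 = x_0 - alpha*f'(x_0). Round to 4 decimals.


We compute the gradient at x_0 and apply the update.
f'(x) = 16*x - 23
f'(-8.8132) = 16*-8.8132 - 23 = -164.0112
x_1 = -8.8132 - 0.001*-164.0112 = -8.6492


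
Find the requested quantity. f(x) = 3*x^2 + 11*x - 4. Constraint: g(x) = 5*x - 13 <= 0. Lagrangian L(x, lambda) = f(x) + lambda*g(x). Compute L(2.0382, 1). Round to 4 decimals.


Step 1: Evaluate f(x).
f(2.0382) = 3*2.0382^2 + 11*2.0382 - 4 = 30.883
Step 2: Evaluate g(x).
g(2.0382) = 5*2.0382 - 13 = -2.809
Step 3: Compute Lagrangian.
L = 30.883 + 1*-2.809 = 28.074


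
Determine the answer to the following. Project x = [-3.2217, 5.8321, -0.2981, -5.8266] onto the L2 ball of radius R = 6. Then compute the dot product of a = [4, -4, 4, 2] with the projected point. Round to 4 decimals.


Step 1: Compute ||x|| (intermediates to 6 decimals).
||x|| = sqrt((-3.2217)^2 + 5.8321^2 + (-0.2981)^2 + (-5.8266)^2) = 8.856121
Step 2: Project.
Since ||x|| > R, scale = R/||x|| = 6/8.856121 = 0.677498, proj(x) = scale * x
proj(x) = [-2.182695, 3.951236, -0.201962, -3.94751]
Step 3: Dot product.
a^T * proj(x) = 4*(-2.182695) - 4*3.951236 + 4*(-0.201962) + 2*(-3.94751) = -33.2386


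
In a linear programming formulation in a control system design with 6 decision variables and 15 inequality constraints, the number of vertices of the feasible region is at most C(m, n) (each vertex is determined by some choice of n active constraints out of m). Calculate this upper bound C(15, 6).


Each vertex corresponds to some choice of n active constraints out of m, so the number of vertices is at most C(m, n) = m! / (n!(m-n)!).
m = 15, n = 6
Numerator: 15 * 14 * 13 * 12 * 11 * 10
Denominator: 6! = 720
C(15, 6) = 5005


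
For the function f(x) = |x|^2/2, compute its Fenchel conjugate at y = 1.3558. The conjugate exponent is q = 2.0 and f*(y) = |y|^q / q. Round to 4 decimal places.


The conjugate exponent q satisfies 1/p + 1/q = 1.
p = 2, so q = 2/(2 - 1) = 2.0
|y|^q = 1.3558^2.0 = 1.8382
f*(1.3558) = 1.8382 / 2.0 = 0.9191


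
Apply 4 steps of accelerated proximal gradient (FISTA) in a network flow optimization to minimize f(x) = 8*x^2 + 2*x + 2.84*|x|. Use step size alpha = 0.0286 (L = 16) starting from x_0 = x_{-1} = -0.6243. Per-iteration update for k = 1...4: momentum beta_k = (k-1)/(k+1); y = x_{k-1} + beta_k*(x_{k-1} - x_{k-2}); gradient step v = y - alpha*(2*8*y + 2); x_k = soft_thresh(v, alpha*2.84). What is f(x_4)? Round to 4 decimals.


FISTA on f(x) = 8*x^2 + 2*x + 2.84*|x|
L = 16, alpha = 0.0286
Iteration 1: beta = 0.0, y = -0.6243 + 0.0*(-0.6243 + 0.6243) = -0.6243
  grad(y) = -7.9888, v = y - alpha*grad = -0.3958
  prox(v) = soft_thresh(-0.3958, 0.0812) = -0.3146
Iteration 2: beta = 0.3333, y = -0.3146 + 0.3333*(-0.3146 + 0.6243) = -0.2114
  grad(y) = -1.3818, v = y - alpha*grad = -0.1718
  prox(v) = soft_thresh(-0.1718, 0.0812) = -0.0906
Iteration 3: beta = 0.5, y = -0.0906 + 0.5*(-0.0906 + 0.3146) = 0.0214
  grad(y) = 2.3419, v = y - alpha*grad = -0.0456
  prox(v) = soft_thresh(-0.0456, 0.0812) = 0.0
Iteration 4: beta = 0.6, y = 0.0 + 0.6*(0.0 + 0.0906) = 0.0544
  grad(y) = 2.8699, v = y - alpha*grad = -0.0277
  prox(v) = soft_thresh(-0.0277, 0.0812) = 0.0
f(x_4) = 8*0.0^2 + 2*0.0 + 2.84*|0.0| = 0.0


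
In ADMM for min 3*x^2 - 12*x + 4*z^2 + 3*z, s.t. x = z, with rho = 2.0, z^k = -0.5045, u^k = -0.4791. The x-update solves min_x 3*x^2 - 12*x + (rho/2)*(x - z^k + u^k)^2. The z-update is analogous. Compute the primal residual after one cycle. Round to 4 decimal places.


ADMM iteration with rho = 2.0, z^k = -0.5045, u^k = -0.4791
Step 1: x-update.
Minimize 3*x^2 - 12*x + (2.0/2)*(x + 0.5045 - 0.4791)^2
FOC: (2*3 + 2.0)*x = 12 + 2.0*(-0.5045 + 0.4791)
x^{k+1} = 1.4937
Step 2: z-update.
Minimize 4*z^2 + 3*z + (2.0/2)*(1.4937 - z - 0.4791)^2
FOC: (2*4 + 2.0)*z = -3 + 2.0*(1.4937 - 0.4791)
z^{k+1} = -0.0971
Step 3: u-update.
u^{k+1} = -0.4791 + 1.4937 + 0.0971 = 1.1116
Step 4: Primal residual = |1.4937 + 0.0971| = 1.5907


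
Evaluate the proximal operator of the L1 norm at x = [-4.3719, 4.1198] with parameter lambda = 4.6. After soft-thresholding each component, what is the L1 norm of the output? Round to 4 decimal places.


Soft-thresholding with lambda = 4.6:
prox(-4.3719) = sign(-4.3719)*max(|-4.3719| - 4.6, 0) = 0.0
prox(4.1198) = sign(4.1198)*max(|4.1198| - 4.6, 0) = 0.0
prox(x) = [0.0, 0.0]
||prox(x)||_1 = 0.0 + 0.0 = 0.0


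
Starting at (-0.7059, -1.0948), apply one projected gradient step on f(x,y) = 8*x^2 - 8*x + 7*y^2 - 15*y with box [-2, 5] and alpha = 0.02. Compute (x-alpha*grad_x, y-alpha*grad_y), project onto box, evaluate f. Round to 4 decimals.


Step 1: Compute gradient at (-0.7059, -1.0948).
grad_x = 2*8*-0.7059 - 8 = -19.2944
grad_y = 2*7*-1.0948 - 15 = -30.3272
Step 2: Gradient step.
x_raw = -0.7059 - 0.02*-19.2944 = -0.32
y_raw = -1.0948 - 0.02*-30.3272 = -0.4883
Step 3: Project onto [-2, 5].
x_proj = clip(-0.32) = -0.32
y_proj = clip(-0.4883) = -0.4883
Step 4: Evaluate f.
f(-0.32, -0.4883) = 12.372


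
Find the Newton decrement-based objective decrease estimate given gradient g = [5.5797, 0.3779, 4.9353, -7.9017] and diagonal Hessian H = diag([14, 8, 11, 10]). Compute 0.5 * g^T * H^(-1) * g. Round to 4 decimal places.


Step 1: H is diagonal, so H^(-1) * g = [0.3986, 0.0472, 0.4487, -0.7902].
Step 2: g^T H^(-1) g = sum_i g_i^2 / H_ii
  = (5.5797)^2/14 + (0.3779)^2/8 + (4.9353)^2/11 + (-7.9017)^2/10
  = 2.2238 + 0.0179 + 2.2143 + 6.2437 = 10.6996
Step 3: Objective decrease = 0.5 * g^T H^(-1) g = 5.3498


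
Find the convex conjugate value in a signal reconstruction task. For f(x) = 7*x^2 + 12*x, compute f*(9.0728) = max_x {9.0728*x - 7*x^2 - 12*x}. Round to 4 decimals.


f*(y) = sup_x {y*x - a*x^2 - b*x} = sup_x {(y-b)*x - a*x^2}
FOC: (y - b) - 2a*x = 0 => x* = (y - b)/(2a)
x* = (9.0728 - 12)/(2*7) = -0.2091
f*(9.0728) = (y-b)^2/(4a) = (9.0728 - 12)^2/(4*7)
= 8.5685/28 = 0.306
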